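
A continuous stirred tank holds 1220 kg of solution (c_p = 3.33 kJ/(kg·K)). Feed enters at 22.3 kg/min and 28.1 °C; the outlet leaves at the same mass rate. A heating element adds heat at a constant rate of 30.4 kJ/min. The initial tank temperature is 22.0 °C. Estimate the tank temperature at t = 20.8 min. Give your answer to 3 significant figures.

24.1 °C

Energy balance: M c_p dT/dt = ṁ c_p (T_in − T) + 30.4.
Rearrange: dT/dt = (T_ss − T)/τ with τ = M/ṁ = 54.709 min and T_ss = T_in + Q̇/(ṁ c_p) = 28.509 °C.
Solution: T(t) = T_ss + (T₀ − T_ss) e^(−t/τ).
T(20.8) = 28.509 + (-6.5094)·e^(−20.8/54.709) = 28.509 + (-6.5094)·0.68373 = 24.059 °C.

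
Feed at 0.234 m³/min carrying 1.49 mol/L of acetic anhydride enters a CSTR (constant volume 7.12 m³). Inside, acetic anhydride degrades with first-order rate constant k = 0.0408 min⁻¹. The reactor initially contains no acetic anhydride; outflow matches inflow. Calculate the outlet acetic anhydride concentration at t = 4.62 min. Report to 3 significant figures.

0.192 mol/L

V dC/dt = Q(C_in − C) − k V C.
This is linear with rate a = Q/V + k = 0.073665 min⁻¹.
C_ss = Q C_in/(Q + kV) = 0.66475 mol/L; C(t) = C_ss + (C₀ − C_ss) e^(−a t).
C(4.62) = 0.66475 + (-0.66475)·e^(−0.073665·4.62) = 0.66475 + (-0.66475)·0.71153 = 0.19176 mol/L.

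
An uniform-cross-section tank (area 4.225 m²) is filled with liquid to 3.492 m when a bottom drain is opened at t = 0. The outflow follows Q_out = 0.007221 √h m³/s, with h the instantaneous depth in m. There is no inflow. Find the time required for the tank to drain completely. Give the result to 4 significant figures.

A dh/dt = −Q_out = −0.007221 √h.
Separate and integrate: 2(√h − √h₀) = −(0.007221/A) t.
Set h = 0: 2√h₀ = (0.007221/A) t_empty ⇒ t_empty = 2A√h₀/0.007221.
t_empty = 2·4.225·√3.492/0.007221 = 8.45000·1.86869/0.007221 = 2186.74 s.

2187 s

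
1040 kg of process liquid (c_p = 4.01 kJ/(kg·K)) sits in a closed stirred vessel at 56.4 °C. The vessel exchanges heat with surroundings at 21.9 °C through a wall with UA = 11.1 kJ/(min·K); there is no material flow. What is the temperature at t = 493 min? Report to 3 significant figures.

31.2 °C

Heat balance on the well-mixed liquid: M c_p dT/dt = −UA(T − T_amb).
dT/dt = (T_ss − T)/τ with T_ss = T_amb = 21.900 °C, τ = M c_p/UA = 1040·4.01/11.1 = 375.71 min.
T approaches T_ss exponentially: T(t) = T_ss + (T₀ − T_ss) e^(−t/τ).
T(493) = 21.900 + (34.500)·0.26923 = 31.189 °C.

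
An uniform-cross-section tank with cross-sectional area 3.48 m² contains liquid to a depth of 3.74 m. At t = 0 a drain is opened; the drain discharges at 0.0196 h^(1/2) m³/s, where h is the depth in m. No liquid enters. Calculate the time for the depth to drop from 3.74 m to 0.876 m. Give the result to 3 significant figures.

With no inflow, A dh/dt = −0.0196 √h.
∫ h^(−1/2) dh = −(0.0196/A) ∫ dt, giving 2√h = 2√h₀ − (0.0196/A) t.
t = 2A(√h₀ − √h)/0.0196 = 2·3.48·(√3.74 − √0.876)/0.0196
  = 6.9600 × (1.9339 − 0.93595) / 0.0196 = 354.38 s.

354 s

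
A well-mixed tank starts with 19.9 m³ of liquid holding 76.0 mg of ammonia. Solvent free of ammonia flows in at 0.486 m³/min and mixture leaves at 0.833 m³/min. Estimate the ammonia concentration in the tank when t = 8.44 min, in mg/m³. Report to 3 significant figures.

3.06 mg/m³

Total volume: dV/dt = Q_in − Q_out = -0.34700 m³/min, so V(t) = 19.9 − 0.34700 t and V(8.44) = 16.971 m³.
Species balance (pure solvent in): dm/dt = −Q_out · m/V(t).
dm/m = −Q_out dt/(V₀ − 0.34700 t); integrating gives ln(m/m₀) = −(Q_out/(Q_in−Q_out)) ln(V/V₀).
m = m₀ (V₀/V)^(Q_out/(Q_in−Q_out)) = 76.0 × (19.9/16.971)^(-2.4006) = 51.861 mg.
C = m/V = 51.861/16.971 = 3.0558 mg/m³.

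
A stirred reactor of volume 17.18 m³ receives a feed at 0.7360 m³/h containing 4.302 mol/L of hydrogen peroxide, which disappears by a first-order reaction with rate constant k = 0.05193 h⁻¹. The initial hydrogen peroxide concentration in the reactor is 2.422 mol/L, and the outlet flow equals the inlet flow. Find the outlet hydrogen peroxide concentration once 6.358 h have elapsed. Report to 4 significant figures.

2.206 mol/L

Accumulation = in − out − consumed: V dC/dt = Q C_in − Q C − k V C.
This is linear with rate a = Q/V + k = 0.0947705 h⁻¹.
C_ss = Q C_in/(Q + kV) = 1.94470 mol/L; C(t) = C_ss + (C₀ − C_ss) e^(−a t).
C(6.358) = 1.94470 + (0.477303)·e^(−0.0947705·6.358) = 1.94470 + (0.477303)·0.547413 = 2.20598 mol/L.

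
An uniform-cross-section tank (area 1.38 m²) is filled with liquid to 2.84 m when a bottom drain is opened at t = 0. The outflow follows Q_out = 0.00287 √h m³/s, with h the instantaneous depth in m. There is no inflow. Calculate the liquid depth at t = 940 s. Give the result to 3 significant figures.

Accumulation of liquid (constant cross-section A): A dh/dt = −0.00287 √h.
This is separable: 2 d(√h)/dt = −0.00287/A, so √h = √h₀ − (0.00287/(2A)) t.
√h = √2.84 − 0.00287·940/(2·1.38) = 1.6852 − 0.97746 = 0.70777.
h = 0.70777² = 0.50093 m.

0.501 m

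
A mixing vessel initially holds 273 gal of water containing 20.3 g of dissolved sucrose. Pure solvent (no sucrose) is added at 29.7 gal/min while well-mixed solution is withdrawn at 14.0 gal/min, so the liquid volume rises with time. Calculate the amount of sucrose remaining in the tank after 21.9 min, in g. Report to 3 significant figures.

Total volume: dV/dt = Q_in − Q_out = 15.700 gal/min, so V(t) = 273 + 15.700 t and V(21.9) = 616.83 gal.
No sucrose enters, so dm/dt = −Q_out · (m/V).
dm/m = −Q_out dt/(V₀ + 15.700 t); integrating gives ln(m/m₀) = −(Q_out/(Q_in−Q_out)) ln(V/V₀).
m = m₀ (V₀/V)^(Q_out/(Q_in−Q_out)) = 20.3 × (273/616.83)^(0.89172) = 9.8135 g.

9.81 g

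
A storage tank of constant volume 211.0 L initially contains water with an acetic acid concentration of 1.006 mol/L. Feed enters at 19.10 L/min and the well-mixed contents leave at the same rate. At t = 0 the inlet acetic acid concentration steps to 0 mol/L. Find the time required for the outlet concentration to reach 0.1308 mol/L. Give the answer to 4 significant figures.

22.54 min

Transient balance on the dissolved component: V dC/dt = Q(C_in − C), so τ = V/Q = 11.0471 min.
C(t) = C_in + (C₀ − C_in) e^(−t/τ). Set C = 0.1308 and solve for t:
e^(−t/τ) = (C − C_in)/(C₀ − C_in) = (0.1308 − 0)/(1.006 − 0) = 0.130020
t = −τ ln(…) = 11.0471 × 2.04007 = 22.5369 min.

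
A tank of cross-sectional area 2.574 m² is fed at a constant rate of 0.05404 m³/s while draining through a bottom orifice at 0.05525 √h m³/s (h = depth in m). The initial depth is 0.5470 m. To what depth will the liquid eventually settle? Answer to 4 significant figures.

0.9567 m

Level balance: A dh/dt = 0.05404 − 0.05525 √h. Setting dh/dt = 0:
Q_in = 0.05525 √h_ss ⇒ √h_ss = 0.05404/0.05525 = 0.978100.
h_ss = 0.978100² = 0.956679 m. (Since h₀ = 0.5470 m < h_ss, the level will rise toward this value.)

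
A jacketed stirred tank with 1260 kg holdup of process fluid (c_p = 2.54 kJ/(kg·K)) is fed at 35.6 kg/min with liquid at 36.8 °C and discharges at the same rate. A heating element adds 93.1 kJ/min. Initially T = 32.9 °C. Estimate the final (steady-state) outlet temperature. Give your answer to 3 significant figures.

Heat balance on the well-mixed liquid: M c_p dT/dt = ṁ c_p (T_in − T) + 93.1.
At steady state dT/dt = 0 ⇒ T_ss = T_in + Q̇/(ṁ c_p) = 36.8 + 93.1/(35.6·2.54) = 37.830 °C.

37.8 °C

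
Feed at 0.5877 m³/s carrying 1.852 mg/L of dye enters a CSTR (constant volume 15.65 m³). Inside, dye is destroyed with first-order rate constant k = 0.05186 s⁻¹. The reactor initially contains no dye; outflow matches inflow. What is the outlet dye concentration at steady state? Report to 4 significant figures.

0.7778 mg/L

Accumulation = in − out − consumed: V dC/dt = Q C_in − Q C − k V C.
Steady state (dC/dt = 0): C_ss = Q C_in/(Q + kV) = C_in/(1 + kV/Q).
C_ss = 0.5877·1.852/(0.5877 + 0.05186·15.65) = 1.08842/1.39931 = 0.777827 mg/L.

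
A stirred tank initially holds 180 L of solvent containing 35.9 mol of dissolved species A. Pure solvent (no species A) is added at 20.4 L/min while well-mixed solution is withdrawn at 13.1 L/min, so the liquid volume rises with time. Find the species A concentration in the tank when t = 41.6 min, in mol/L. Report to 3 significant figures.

Total volume: dV/dt = Q_in − Q_out = 7.3000 L/min, so V(t) = 180 + 7.3000 t and V(41.6) = 483.68 L.
Solute balance: dm/dt = 0 − Q_out C = −Q_out m/V(t).
dm/m = −Q_out dt/(V₀ + 7.3000 t); integrating gives ln(m/m₀) = −(Q_out/(Q_in−Q_out)) ln(V/V₀).
m = m₀ (V₀/V)^(Q_out/(Q_in−Q_out)) = 35.9 × (180/483.68)^(1.7945) = 6.0916 mol.
C = m/V = 6.0916/483.68 = 0.012594 mol/L.

0.0126 mol/L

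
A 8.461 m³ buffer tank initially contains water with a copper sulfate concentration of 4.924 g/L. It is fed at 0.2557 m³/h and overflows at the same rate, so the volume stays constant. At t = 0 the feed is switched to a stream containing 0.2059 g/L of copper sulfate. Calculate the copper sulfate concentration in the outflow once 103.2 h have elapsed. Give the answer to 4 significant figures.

0.4145 g/L

Accumulation = in − out for the solute gives V dC/dt = Q(C_in − C).
So dC/dt = (C_in − C)/τ with τ = V/Q = 8.461/0.2557 = 33.0896 h.
Solution: C(t) = C_in + (C₀ − C_in) e^(−t/τ).
C(103.2) = 0.2059 + (4.924 − 0.2059)·e^(−103.2/33.0896) = 0.2059 + (4.71810)·0.0442098 = 0.414486 g/L.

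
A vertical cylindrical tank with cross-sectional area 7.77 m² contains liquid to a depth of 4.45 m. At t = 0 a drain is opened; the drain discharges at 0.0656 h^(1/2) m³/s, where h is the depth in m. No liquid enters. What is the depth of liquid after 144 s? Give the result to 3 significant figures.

A dh/dt = −Q_out = −0.0656 √h.
∫ h^(−1/2) dh = −(0.0656/A) ∫ dt, giving 2√h = 2√h₀ − (0.0656/A) t.
√h = √4.45 − 0.0656·144/(2·7.77) = 2.1095 − 0.60788 = 1.5016.
h = 1.5016² = 2.2549 m.

2.25 m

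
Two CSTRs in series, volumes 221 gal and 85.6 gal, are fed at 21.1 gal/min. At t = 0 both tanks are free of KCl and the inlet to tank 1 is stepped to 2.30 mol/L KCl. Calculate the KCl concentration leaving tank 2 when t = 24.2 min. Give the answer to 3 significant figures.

Time constants: τᵢ = Vᵢ/Q for each well-mixed tank.
τ₁ = 221/21.1 = 10.474 min; τ₂ = 85.6/21.1 = 4.0569 min.
Tank 1: C₁ = C_in(1 − e^(−t/τ₁)). Tank 2 (τ₁ ≠ τ₂): C₂ = C_in[1 − (τ₁ e^(−t/τ₁) − τ₂ e^(−t/τ₂))/(τ₁ − τ₂)].
At t = 24.2: e^(−t/τ₁) = 0.099212, e^(−t/τ₂) = 0.0025666.
C₂ = 2.30·[1 − (10.474·0.099212 − 4.0569·0.0025666)/(6.4171)] = 2.30·0.83969 = 1.9313 mol/L.

1.93 mol/L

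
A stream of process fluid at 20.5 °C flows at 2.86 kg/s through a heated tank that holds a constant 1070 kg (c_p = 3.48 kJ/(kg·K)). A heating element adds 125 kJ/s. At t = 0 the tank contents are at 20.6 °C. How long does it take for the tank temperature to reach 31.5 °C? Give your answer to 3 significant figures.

Energy balance: M c_p dT/dt = ṁ c_p (T_in − T) + 125.
τ = M/ṁ = 374.13 s; T_ss = T_in + Q̇/(ṁ c_p) = 33.059 °C.
T(t) = T_ss + (T₀ − T_ss) e^(−t/τ). Set T = 31.5:
e^(−t/τ) = (31.5 − 33.059)/(20.6 − 33.059) = 0.12515
t = −374.13 · ln(0.12515) = 777.52 s.

778 s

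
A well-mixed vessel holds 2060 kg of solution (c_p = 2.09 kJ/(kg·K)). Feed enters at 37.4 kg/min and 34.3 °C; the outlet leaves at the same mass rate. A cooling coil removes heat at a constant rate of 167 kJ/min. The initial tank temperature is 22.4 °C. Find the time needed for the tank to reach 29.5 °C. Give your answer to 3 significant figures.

M c_p dT/dt = ṁ c_p (T_in − T) − Q̇.
τ = M/ṁ = 55.080 min; T_ss = T_in − Q̇/(ṁ c_p) = 32.164 °C.
T(t) = T_ss + (T₀ − T_ss) e^(−t/τ). Set T = 29.5:
e^(−t/τ) = (29.5 − 32.164)/(22.4 − 32.164) = 0.27280
t = −55.080 · ln(0.27280) = 71.549 min.

71.5 min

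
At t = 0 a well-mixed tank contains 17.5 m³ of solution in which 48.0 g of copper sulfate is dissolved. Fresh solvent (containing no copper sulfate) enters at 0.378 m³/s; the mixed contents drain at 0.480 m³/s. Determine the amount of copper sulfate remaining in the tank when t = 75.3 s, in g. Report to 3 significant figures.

3.16 g

Let m(t) be the amount of copper sulfate. Volume: V(t) = V₀ + (Q_in − Q_out) t = 17.5 − 0.10200 t; V(75.3) = 9.8194 m³.
No copper sulfate enters, so dm/dt = −Q_out · (m/V).
dm/m = −Q_out dt/(V₀ − 0.10200 t); integrating gives ln(m/m₀) = −(Q_out/(Q_in−Q_out)) ln(V/V₀).
m = m₀ (V₀/V)^(Q_out/(Q_in−Q_out)) = 48.0 × (17.5/9.8194)^(-4.7059) = 3.1644 g.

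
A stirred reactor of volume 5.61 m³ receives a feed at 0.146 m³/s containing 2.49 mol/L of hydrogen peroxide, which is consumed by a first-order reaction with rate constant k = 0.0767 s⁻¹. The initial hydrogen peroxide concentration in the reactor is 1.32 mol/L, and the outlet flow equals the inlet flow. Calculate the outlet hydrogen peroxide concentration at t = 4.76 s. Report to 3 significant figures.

1.05 mol/L

V dC/dt = Q(C_in − C) − k V C.
This is linear with rate a = Q/V + k = 0.10272 s⁻¹.
C_ss = Q C_in/(Q + kV) = 0.63083 mol/L; C(t) = C_ss + (C₀ − C_ss) e^(−a t).
C(4.76) = 0.63083 + (0.68917)·e^(−0.10272·4.76) = 0.63083 + (0.68917)·0.61326 = 1.0535 mol/L.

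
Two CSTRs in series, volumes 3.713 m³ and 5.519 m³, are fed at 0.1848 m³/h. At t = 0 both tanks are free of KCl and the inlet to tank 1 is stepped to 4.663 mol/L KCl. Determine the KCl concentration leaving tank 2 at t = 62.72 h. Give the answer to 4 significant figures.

3.341 mol/L

Time constants: τᵢ = Vᵢ/Q for each well-mixed tank.
τ₁ = 3.713/0.1848 = 20.0920 h; τ₂ = 5.519/0.1848 = 29.8647 h.
Solving the cascade with C₁(0)=C₂(0)=0 gives C₂(t) = C_in[1 − (τ₁ e^(−t/τ₁) − τ₂ e^(−t/τ₂))/(τ₁ − τ₂)].
At t = 62.72: e^(−t/τ₁) = 0.0440847, e^(−t/τ₂) = 0.122440.
C₂ = 4.663·[1 − (20.0920·0.0440847 − 29.8647·0.122440)/(-9.77273)] = 4.663·0.716469 = 3.34089 mol/L.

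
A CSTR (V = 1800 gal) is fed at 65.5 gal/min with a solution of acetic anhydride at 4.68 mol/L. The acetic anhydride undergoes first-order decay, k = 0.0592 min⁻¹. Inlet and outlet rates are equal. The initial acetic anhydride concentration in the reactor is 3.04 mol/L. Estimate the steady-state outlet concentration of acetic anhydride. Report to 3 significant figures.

V dC/dt = Q(C_in − C) − k V C.
Steady state (dC/dt = 0): C_ss = Q C_in/(Q + kV) = C_in/(1 + kV/Q).
C_ss = 65.5·4.68/(65.5 + 0.0592·1800) = 306.54/172.06 = 1.7816 mol/L.

1.78 mol/L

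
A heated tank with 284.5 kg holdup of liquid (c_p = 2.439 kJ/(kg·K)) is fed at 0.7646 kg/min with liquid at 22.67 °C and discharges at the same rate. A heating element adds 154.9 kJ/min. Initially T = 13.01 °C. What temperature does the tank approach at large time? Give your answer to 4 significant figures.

105.7 °C

Heat balance on the well-mixed liquid: M c_p dT/dt = ṁ c_p (T_in − T) + 154.9.
At steady state dT/dt = 0 ⇒ T_ss = T_in + Q̇/(ṁ c_p) = 22.67 + 154.9/(0.7646·2.439) = 105.733 °C.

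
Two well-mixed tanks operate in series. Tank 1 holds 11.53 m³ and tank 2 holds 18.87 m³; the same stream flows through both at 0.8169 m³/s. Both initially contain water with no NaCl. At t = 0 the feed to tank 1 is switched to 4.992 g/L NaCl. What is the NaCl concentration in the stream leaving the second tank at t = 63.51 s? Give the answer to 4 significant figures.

Time constants: τᵢ = Vᵢ/Q for each well-mixed tank.
τ₁ = 11.53/0.8169 = 14.1143 s; τ₂ = 18.87/0.8169 = 23.0995 s.
Solving the cascade with C₁(0)=C₂(0)=0 gives C₂(t) = C_in[1 − (τ₁ e^(−t/τ₁) − τ₂ e^(−t/τ₂))/(τ₁ − τ₂)].
At t = 63.51: e^(−t/τ₁) = 0.0111125, e^(−t/τ₂) = 0.0639658.
C₂ = 4.992·[1 − (14.1143·0.0111125 − 23.0995·0.0639658)/(-8.98519)] = 4.992·0.853010 = 4.25823 g/L.

4.258 g/L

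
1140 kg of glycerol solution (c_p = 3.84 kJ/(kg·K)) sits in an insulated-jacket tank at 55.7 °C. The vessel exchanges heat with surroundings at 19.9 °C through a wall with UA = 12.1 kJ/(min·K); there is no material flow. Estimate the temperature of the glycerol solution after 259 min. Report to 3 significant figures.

M c_p dT/dt = −UA(T − T_amb).
dT/dt = (T_ss − T)/τ with T_ss = T_amb = 19.900 °C, τ = M c_p/UA = 1140·3.84/12.1 = 361.79 min.
T approaches T_ss exponentially: T(t) = T_ss + (T₀ − T_ss) e^(−t/τ).
T(259) = 19.900 + (35.800)·0.48875 = 37.397 °C.

37.4 °C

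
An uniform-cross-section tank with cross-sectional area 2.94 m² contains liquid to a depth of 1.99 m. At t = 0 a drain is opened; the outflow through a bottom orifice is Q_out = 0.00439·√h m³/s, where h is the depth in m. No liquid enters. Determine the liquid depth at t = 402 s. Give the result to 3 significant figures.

1.23 m

Unsteady balance on liquid volume: A dh/dt = −0.00439 √h.
This is separable: 2 d(√h)/dt = −0.00439/A, so √h = √h₀ − (0.00439/(2A)) t.
√h = √1.99 − 0.00439·402/(2·2.94) = 1.4107 − 0.30013 = 1.1105.
h = 1.1105² = 1.2333 m.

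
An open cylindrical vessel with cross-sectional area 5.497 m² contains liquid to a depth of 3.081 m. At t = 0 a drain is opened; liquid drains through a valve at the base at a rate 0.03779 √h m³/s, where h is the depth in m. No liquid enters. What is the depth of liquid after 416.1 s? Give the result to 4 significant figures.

0.1056 m

Mass balance (ρ constant): A dh/dt = −0.03779 √h.
This is separable: 2 d(√h)/dt = −0.03779/A, so √h = √h₀ − (0.03779/(2A)) t.
√h = √3.081 − 0.03779·416.1/(2·5.497) = 1.75528 − 1.43027 = 0.325005.
h = 0.325005² = 0.105628 m.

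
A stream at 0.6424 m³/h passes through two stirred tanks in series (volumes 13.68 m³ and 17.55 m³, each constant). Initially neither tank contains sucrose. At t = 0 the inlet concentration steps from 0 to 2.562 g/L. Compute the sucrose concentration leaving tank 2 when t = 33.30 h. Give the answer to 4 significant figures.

Species balance on tank i: dCᵢ/dt = (Cᵢ₋₁ − Cᵢ)/τᵢ with τᵢ = Vᵢ/Q.
τ₁ = 13.68/0.6424 = 21.2951 h; τ₂ = 17.55/0.6424 = 27.3194 h.
Solving the cascade with C₁(0)=C₂(0)=0 gives C₂(t) = C_in[1 − (τ₁ e^(−t/τ₁) − τ₂ e^(−t/τ₂))/(τ₁ − τ₂)].
At t = 33.30: e^(−t/τ₁) = 0.209352, e^(−t/τ₂) = 0.295551.
C₂ = 2.562·[1 − (21.2951·0.209352 − 27.3194·0.295551)/(-6.02428)] = 2.562·0.399745 = 1.02415 g/L.

1.024 g/L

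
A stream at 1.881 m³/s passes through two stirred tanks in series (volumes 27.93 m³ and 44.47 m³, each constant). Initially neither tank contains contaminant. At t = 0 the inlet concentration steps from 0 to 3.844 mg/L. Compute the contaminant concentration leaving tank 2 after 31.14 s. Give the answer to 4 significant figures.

Each tank obeys Vᵢ dCᵢ/dt = Q(Cᵢ₋₁ − Cᵢ), so τᵢ = Vᵢ/Q.
τ₁ = 27.93/1.881 = 14.8485 s; τ₂ = 44.47/1.881 = 23.6417 s.
Tank 1: C₁ = C_in(1 − e^(−t/τ₁)). Tank 2 (τ₁ ≠ τ₂): C₂ = C_in[1 − (τ₁ e^(−t/τ₁) − τ₂ e^(−t/τ₂))/(τ₁ − τ₂)].
At t = 31.14: e^(−t/τ₁) = 0.122802, e^(−t/τ₂) = 0.267894.
C₂ = 3.844·[1 − (14.8485·0.122802 − 23.6417·0.267894)/(-8.79320)] = 3.844·0.487099 = 1.87241 mg/L.

1.872 mg/L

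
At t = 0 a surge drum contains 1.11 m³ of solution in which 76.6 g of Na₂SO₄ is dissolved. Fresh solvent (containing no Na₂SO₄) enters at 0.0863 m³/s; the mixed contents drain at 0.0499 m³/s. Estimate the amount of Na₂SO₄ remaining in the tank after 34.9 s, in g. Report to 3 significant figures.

26.9 g

Let m(t) be the amount of Na₂SO₄. Volume: V(t) = V₀ + (Q_in − Q_out) t = 1.11 + 0.036400 t; V(34.9) = 2.3804 m³.
No Na₂SO₄ enters, so dm/dt = −Q_out · (m/V).
Separate: dm/m = −Q_out dt/V(t) ⇒ ln(m/m₀) = −(Q_out/(Q_in−Q_out)) ln(V/V₀).
m = m₀ (V₀/V)^(Q_out/(Q_in−Q_out)) = 76.6 × (1.11/2.3804)^(1.3709) = 26.917 g.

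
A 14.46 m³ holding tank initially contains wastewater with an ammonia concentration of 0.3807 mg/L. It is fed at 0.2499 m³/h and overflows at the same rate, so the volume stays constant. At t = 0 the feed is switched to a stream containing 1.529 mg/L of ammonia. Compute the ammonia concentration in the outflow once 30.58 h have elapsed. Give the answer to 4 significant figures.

0.8521 mg/L

Accumulation = in − out for the solute gives V dC/dt = Q(C_in − C).
So dC/dt = (C_in − C)/τ with τ = V/Q = 14.46/0.2499 = 57.8631 h.
This is linear first-order; C(t) = C_in + (C₀ − C_in) e^(−t/τ).
C(30.58) = 1.529 + (0.3807 − 1.529)·e^(−30.58/57.8631) = 1.529 + (-1.14830)·0.589495 = 0.852082 mg/L.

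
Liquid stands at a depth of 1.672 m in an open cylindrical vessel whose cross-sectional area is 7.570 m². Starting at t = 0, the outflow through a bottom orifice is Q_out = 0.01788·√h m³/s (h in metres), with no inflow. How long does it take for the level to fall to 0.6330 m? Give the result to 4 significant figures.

421.2 s

With no inflow, A dh/dt = −0.01788 √h.
∫ h^(−1/2) dh = −(0.01788/A) ∫ dt, giving 2√h = 2√h₀ − (0.01788/A) t.
t = 2A(√h₀ − √h)/0.01788 = 2·7.570·(√1.672 − √0.6330)/0.01788
  = 15.1400 × (1.29306 − 0.795613) / 0.01788 = 421.215 s.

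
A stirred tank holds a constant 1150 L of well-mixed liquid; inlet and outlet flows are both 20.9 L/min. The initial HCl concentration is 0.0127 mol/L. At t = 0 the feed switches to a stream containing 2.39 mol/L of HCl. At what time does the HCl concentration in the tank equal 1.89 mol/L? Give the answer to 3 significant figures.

Species balance: V dC/dt = Q(C_in − C) ⇒ τ = V/Q = 55.024 min.
C(t) = C_in + (C₀ − C_in) e^(−t/τ). Set C = 1.89 and solve for t:
e^(−t/τ) = (C − C_in)/(C₀ − C_in) = (1.89 − 2.39)/(0.0127 − 2.39) = 0.21032
t = −τ ln(…) = 55.024 × 1.5591 = 85.788 min.

85.8 min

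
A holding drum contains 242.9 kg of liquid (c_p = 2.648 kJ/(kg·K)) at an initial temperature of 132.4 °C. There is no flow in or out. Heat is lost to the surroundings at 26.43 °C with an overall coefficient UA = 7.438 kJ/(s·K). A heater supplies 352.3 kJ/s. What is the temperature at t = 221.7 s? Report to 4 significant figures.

78.31 °C

M c_p dT/dt = −UA(T − T_amb) + Q̇.
dT/dt = (T_ss − T)/τ with T_ss = T_amb + Q̇/UA = 26.43 + 352.3/7.438 = 73.7949 °C, τ = M c_p/UA = 242.9·2.648/7.438 = 86.4748 s.
Solution: T(t) = T_ss + (T₀ − T_ss) e^(−t/τ).
T(221.7) = 73.7949 + (58.6051)·0.0770151 = 78.3084 °C.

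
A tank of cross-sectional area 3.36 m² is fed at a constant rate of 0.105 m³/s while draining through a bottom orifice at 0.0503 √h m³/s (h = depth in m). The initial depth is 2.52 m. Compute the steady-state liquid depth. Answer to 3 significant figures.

4.36 m

Level balance: A dh/dt = 0.105 − 0.0503 √h. Setting dh/dt = 0:
Q_in = 0.0503 √h_ss ⇒ √h_ss = 0.105/0.0503 = 2.0875.
h_ss = 2.0875² = 4.3576 m. (Since h₀ = 2.52 m < h_ss, the level will rise toward this value.)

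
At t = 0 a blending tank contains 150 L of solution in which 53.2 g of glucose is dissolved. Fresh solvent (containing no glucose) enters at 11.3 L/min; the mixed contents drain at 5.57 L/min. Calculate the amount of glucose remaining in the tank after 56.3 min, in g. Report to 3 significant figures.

Total volume: dV/dt = Q_in − Q_out = 5.7300 L/min, so V(t) = 150 + 5.7300 t and V(56.3) = 472.60 L.
No glucose enters, so dm/dt = −Q_out · (m/V).
Separate: dm/m = −Q_out dt/V(t) ⇒ ln(m/m₀) = −(Q_out/(Q_in−Q_out)) ln(V/V₀).
m = m₀ (V₀/V)^(Q_out/(Q_in−Q_out)) = 53.2 × (150/472.60)^(0.97208) = 17.435 g.

17.4 g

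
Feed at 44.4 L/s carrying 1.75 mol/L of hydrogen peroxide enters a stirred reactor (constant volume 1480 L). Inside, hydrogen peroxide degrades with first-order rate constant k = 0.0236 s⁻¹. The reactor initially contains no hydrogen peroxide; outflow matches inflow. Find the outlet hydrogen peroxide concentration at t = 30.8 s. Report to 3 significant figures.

Species balance: V dC/dt = Q C_in − Q C − k V C.
dC/dt = (Q/V) C_in − (Q/V + k) C; effective rate a = Q/V + k = 0.030000 + 0.0236 = 0.053600 s⁻¹.
C_ss = Q C_in/(Q + kV) = 0.97948 mol/L; C(t) = C_ss + (C₀ − C_ss) e^(−a t).
C(30.8) = 0.97948 + (-0.97948)·e^(−0.053600·30.8) = 0.97948 + (-0.97948)·0.19188 = 0.79153 mol/L.

0.792 mol/L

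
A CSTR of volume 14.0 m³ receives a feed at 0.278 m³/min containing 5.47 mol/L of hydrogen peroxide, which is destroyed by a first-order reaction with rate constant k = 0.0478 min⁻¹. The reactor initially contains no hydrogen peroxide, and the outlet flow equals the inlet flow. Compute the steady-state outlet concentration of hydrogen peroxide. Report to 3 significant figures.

1.61 mol/L

Species balance: V dC/dt = Q C_in − Q C − k V C.
Steady state (dC/dt = 0): C_ss = Q C_in/(Q + kV) = C_in/(1 + kV/Q).
C_ss = 0.278·5.47/(0.278 + 0.0478·14.0) = 1.5207/0.94720 = 1.6054 mol/L.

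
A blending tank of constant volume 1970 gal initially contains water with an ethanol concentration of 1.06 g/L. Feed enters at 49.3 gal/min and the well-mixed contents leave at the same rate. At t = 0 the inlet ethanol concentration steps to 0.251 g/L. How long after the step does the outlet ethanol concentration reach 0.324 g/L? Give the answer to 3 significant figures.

Species balance: V dC/dt = Q(C_in − C) ⇒ τ = V/Q = 39.959 min.
C(t) = C_in + (C₀ − C_in) e^(−t/τ). Set C = 0.324 and solve for t:
e^(−t/τ) = (C − C_in)/(C₀ − C_in) = (0.324 − 0.251)/(1.06 − 0.251) = 0.090235
t = −τ ln(…) = 39.959 × 2.4053 = 96.116 min.

96.1 min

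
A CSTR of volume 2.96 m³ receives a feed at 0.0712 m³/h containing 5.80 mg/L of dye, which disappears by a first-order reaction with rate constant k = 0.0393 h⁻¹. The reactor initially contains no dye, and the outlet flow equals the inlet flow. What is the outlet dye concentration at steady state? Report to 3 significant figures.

2.20 mg/L

Species balance: V dC/dt = Q C_in − Q C − k V C.
Steady state (dC/dt = 0): C_ss = Q C_in/(Q + kV) = C_in/(1 + kV/Q).
C_ss = 0.0712·5.80/(0.0712 + 0.0393·2.96) = 0.41296/0.18753 = 2.2021 mg/L.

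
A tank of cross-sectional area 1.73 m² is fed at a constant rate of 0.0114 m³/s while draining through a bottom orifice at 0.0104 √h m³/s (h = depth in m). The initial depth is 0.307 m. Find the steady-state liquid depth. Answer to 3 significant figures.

1.20 m

A dh/dt = Q_in − 0.0104 √h. Steady state requires inflow = outflow:
Q_in = 0.0104 √h_ss ⇒ √h_ss = 0.0114/0.0104 = 1.0962.
h_ss = 1.0962² = 1.2016 m. (Since h₀ = 0.307 m < h_ss, the level will rise toward this value.)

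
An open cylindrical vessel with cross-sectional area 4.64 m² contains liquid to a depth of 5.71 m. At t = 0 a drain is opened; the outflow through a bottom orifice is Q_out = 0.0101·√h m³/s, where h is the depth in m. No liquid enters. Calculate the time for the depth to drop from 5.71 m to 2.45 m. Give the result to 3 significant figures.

A dh/dt = −Q_out = −0.0101 √h.
∫ h^(−1/2) dh = −(0.0101/A) ∫ dt, giving 2√h = 2√h₀ − (0.0101/A) t.
t = 2A(√h₀ − √h)/0.0101 = 2·4.64·(√5.71 − √2.45)/0.0101
  = 9.2800 × (2.3896 − 1.5652) / 0.0101 = 757.39 s.

757 s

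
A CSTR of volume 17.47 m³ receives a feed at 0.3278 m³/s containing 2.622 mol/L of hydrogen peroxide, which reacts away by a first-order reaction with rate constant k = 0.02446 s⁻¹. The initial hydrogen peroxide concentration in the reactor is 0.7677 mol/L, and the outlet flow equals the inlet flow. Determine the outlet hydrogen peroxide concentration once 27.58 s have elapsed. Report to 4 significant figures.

1.026 mol/L

Species balance: V dC/dt = Q C_in − Q C − k V C.
This is linear with rate a = Q/V + k = 0.0432236 s⁻¹.
C_ss = Q C_in/(Q + kV) = 1.13822 mol/L; C(t) = C_ss + (C₀ − C_ss) e^(−a t).
C(27.58) = 1.13822 + (-0.370524)·e^(−0.0432236·27.58) = 1.13822 + (-0.370524)·0.303581 = 1.02574 mol/L.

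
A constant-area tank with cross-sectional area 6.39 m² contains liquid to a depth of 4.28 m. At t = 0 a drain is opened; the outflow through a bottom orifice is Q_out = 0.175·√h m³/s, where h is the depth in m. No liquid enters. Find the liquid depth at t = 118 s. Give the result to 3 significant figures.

With no inflow, A dh/dt = −0.175 √h.
Separate and integrate: 2(√h − √h₀) = −(0.175/A) t.
√h = √4.28 − 0.175·118/(2·6.39) = 2.0688 − 1.6158 = 0.45301.
h = 0.45301² = 0.20522 m.

0.205 m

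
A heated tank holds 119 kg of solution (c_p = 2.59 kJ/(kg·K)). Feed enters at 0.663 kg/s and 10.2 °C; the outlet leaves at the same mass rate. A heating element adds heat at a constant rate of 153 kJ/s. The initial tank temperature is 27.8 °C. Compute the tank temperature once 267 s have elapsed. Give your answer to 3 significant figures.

First-law balance (no shaft work): M c_p dT/dt = ṁ c_p (T_in − T) + 153.
Rearrange: dT/dt = (T_ss − T)/τ with τ = M/ṁ = 179.49 s and T_ss = T_in + Q̇/(ṁ c_p) = 99.300 °C.
Integrating: T(t) = T_ss + (T₀ − T_ss) e^(−t/τ).
T(267) = 99.300 + (-71.500)·e^(−267/179.49) = 99.300 + (-71.500)·0.22592 = 83.147 °C.

83.1 °C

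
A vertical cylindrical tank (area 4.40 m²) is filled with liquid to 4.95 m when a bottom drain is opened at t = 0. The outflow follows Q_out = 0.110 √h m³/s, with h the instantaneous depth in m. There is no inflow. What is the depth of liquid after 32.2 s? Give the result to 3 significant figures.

3.32 m

A dh/dt = −Q_out = −0.110 √h.
This is separable: 2 d(√h)/dt = −0.110/A, so √h = √h₀ − (0.110/(2A)) t.
√h = √4.95 − 0.110·32.2/(2·4.40) = 2.2249 − 0.40250 = 1.8224.
h = 1.8224² = 3.3210 m.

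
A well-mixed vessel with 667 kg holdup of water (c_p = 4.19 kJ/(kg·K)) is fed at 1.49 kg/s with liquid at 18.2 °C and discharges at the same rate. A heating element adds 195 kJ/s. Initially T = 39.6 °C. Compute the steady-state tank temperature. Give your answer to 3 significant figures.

49.4 °C

M c_p dT/dt = ṁ c_p (T_in − T) + Q̇.
At steady state dT/dt = 0 ⇒ T_ss = T_in + Q̇/(ṁ c_p) = 18.2 + 195/(1.49·4.19) = 49.434 °C.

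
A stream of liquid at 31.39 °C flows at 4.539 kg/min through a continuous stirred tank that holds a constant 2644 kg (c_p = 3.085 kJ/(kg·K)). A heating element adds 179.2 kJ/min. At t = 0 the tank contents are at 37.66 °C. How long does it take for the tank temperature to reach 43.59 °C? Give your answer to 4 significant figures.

First-law balance (no shaft work): M c_p dT/dt = ṁ c_p (T_in − T) + 179.2.
τ = M/ṁ = 582.507 min; T_ss = T_in + Q̇/(ṁ c_p) = 44.1874 °C.
T(t) = T_ss + (T₀ − T_ss) e^(−t/τ). Set T = 43.59:
e^(−t/τ) = (43.59 − 44.1874)/(37.66 − 44.1874) = 0.0915256
t = −582.507 · ln(0.0915256) = 1392.85 min.

1393 min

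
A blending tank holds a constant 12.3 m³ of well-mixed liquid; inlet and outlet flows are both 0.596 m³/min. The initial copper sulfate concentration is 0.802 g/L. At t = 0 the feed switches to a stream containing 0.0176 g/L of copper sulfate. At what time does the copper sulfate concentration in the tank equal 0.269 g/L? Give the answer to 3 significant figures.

Species balance: V dC/dt = Q(C_in − C) ⇒ τ = V/Q = 20.638 min.
C(t) = C_in + (C₀ − C_in) e^(−t/τ). Set C = 0.269 and solve for t:
e^(−t/τ) = (C − C_in)/(C₀ − C_in) = (0.269 − 0.0176)/(0.802 − 0.0176) = 0.32050
t = −τ ln(…) = 20.638 × 1.1379 = 23.483 min.

23.5 min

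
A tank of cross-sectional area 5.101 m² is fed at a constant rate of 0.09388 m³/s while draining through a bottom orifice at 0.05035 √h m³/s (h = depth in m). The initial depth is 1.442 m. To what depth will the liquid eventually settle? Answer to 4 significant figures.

3.477 m

Unsteady balance on liquid volume: A dh/dt = Q_in − 0.05035 √h. At steady state dh/dt = 0:
Q_in = 0.05035 √h_ss ⇒ √h_ss = 0.09388/0.05035 = 1.86455.
h_ss = 1.86455² = 3.47654 m. (Since h₀ = 1.442 m < h_ss, the level will rise toward this value.)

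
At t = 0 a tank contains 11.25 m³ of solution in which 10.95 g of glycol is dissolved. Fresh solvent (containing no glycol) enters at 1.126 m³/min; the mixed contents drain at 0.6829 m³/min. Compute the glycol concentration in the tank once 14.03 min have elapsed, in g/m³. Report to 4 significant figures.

Let m(t) be the amount of glycol. Volume: V(t) = V₀ + (Q_in − Q_out) t = 11.25 + 0.443100 t; V(14.03) = 17.4667 m³.
No glycol enters, so dm/dt = −Q_out · (m/V).
Separate: dm/m = −Q_out dt/V(t) ⇒ ln(m/m₀) = −(Q_out/(Q_in−Q_out)) ln(V/V₀).
m = m₀ (V₀/V)^(Q_out/(Q_in−Q_out)) = 10.95 × (11.25/17.4667)^(1.54119) = 5.55850 g.
C = m/V = 5.55850/17.4667 = 0.318234 g/m³.

0.3182 g/m³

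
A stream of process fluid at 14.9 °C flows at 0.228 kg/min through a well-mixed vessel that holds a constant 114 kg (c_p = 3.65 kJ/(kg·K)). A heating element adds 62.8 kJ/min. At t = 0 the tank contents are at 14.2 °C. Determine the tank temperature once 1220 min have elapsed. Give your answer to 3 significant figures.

83.7 °C

M c_p dT/dt = ṁ c_p (T_in − T) + Q̇.
Rearrange: dT/dt = (T_ss − T)/τ with τ = M/ṁ = 500.00 min and T_ss = T_in + Q̇/(ṁ c_p) = 90.363 °C.
T approaches T_ss exponentially: T(t) = T_ss + (T₀ − T_ss) e^(−t/τ).
T(1220) = 90.363 + (-76.163)·e^(−1220/500.00) = 90.363 + (-76.163)·0.087161 = 83.724 °C.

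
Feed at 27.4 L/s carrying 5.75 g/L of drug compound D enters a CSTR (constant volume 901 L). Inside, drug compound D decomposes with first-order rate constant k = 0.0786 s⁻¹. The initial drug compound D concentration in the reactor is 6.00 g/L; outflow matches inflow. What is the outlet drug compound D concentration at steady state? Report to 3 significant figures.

1.60 g/L

Accumulation = in − out − consumed: V dC/dt = Q C_in − Q C − k V C.
Steady state (dC/dt = 0): C_ss = Q C_in/(Q + kV) = C_in/(1 + kV/Q).
C_ss = 27.4·5.75/(27.4 + 0.0786·901) = 157.55/98.219 = 1.6041 g/L.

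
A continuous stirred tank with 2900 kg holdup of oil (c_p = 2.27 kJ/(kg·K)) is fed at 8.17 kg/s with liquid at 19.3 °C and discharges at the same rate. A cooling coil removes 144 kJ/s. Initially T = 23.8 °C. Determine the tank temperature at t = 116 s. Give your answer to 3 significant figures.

20.4 °C

Heat balance on the well-mixed liquid: M c_p dT/dt = ṁ c_p (T_in − T) − 144.
τ = M/ṁ = 354.96 s; T_ss = T_in − Q̇/(ṁ c_p) = 19.3 − 144/(8.17·2.27) = 11.535 °C.
This is linear first-order; T(t) = T_ss + (T₀ − T_ss) e^(−t/τ).
T(116) = 11.535 + (12.265)·e^(−116/354.96) = 11.535 + (12.265)·0.72123 = 20.381 °C.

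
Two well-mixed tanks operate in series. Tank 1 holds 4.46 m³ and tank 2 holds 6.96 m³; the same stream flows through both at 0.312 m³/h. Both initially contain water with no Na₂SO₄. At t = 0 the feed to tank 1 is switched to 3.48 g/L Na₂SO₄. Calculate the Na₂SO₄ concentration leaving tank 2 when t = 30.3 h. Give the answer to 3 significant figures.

1.73 g/L

Time constants: τᵢ = Vᵢ/Q for each well-mixed tank.
τ₁ = 4.46/0.312 = 14.295 h; τ₂ = 6.96/0.312 = 22.308 h.
Tank 1: C₁ = C_in(1 − e^(−t/τ₁)). Tank 2 (τ₁ ≠ τ₂): C₂ = C_in[1 − (τ₁ e^(−t/τ₁) − τ₂ e^(−t/τ₂))/(τ₁ − τ₂)].
At t = 30.3: e^(−t/τ₁) = 0.12007, e^(−t/τ₂) = 0.25710.
C₂ = 3.48·[1 − (14.295·0.12007 − 22.308·0.25710)/(-8.0128)] = 3.48·0.49844 = 1.7346 g/L.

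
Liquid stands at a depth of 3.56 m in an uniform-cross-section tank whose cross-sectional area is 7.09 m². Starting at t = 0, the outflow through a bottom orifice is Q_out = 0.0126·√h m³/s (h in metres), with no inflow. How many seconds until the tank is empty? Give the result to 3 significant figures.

2120 s

Accumulation of liquid (constant cross-section A): A dh/dt = −0.0126 √h.
∫ h^(−1/2) dh = −(0.0126/A) ∫ dt, giving 2√h = 2√h₀ − (0.0126/A) t.
Set h = 0: 2√h₀ = (0.0126/A) t_empty ⇒ t_empty = 2A√h₀/0.0126.
t_empty = 2·7.09·√3.56/0.0126 = 14.180·1.8868/0.0126 = 2123.4 s.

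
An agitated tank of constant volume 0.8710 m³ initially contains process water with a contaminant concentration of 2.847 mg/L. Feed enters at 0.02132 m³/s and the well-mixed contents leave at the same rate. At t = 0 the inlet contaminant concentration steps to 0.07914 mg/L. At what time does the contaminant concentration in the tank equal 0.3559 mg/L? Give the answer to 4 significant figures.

Transient balance on the dissolved component: V dC/dt = Q(C_in − C), so τ = V/Q = 40.8537 s.
C(t) = C_in + (C₀ − C_in) e^(−t/τ). Set C = 0.3559 and solve for t:
e^(−t/τ) = (C − C_in)/(C₀ − C_in) = (0.3559 − 0.07914)/(2.847 − 0.07914) = 0.0999906
t = −τ ln(…) = 40.8537 × 2.30268 = 94.0729 s.

94.07 s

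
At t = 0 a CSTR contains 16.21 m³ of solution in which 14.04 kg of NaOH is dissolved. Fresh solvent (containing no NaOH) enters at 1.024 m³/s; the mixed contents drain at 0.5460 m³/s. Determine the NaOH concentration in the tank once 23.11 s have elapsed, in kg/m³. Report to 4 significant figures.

0.2845 kg/m³

Let m(t) be the amount of NaOH. Volume: V(t) = V₀ + (Q_in − Q_out) t = 16.21 + 0.478000 t; V(23.11) = 27.2566 m³.
Solute balance: dm/dt = 0 − Q_out C = −Q_out m/V(t).
dm/m = −Q_out dt/(V₀ + 0.478000 t); integrating gives ln(m/m₀) = −(Q_out/(Q_in−Q_out)) ln(V/V₀).
m = m₀ (V₀/V)^(Q_out/(Q_in−Q_out)) = 14.04 × (16.21/27.2566)^(1.14226) = 7.75483 kg.
C = m/V = 7.75483/27.2566 = 0.284512 kg/m³.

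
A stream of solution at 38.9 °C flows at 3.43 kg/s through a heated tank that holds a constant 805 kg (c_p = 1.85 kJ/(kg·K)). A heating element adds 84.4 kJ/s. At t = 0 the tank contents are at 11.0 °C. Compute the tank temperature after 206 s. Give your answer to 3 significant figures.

Unsteady energy balance on the tank contents: M c_p dT/dt = ṁ c_p (T_in − T) + 84.4.
τ = M/ṁ = 234.69 s; T_ss = T_in + Q̇/(ṁ c_p) = 38.9 + 84.4/(3.43·1.85) = 52.201 °C.
Solution: T(t) = T_ss + (T₀ − T_ss) e^(−t/τ).
T(206) = 52.201 + (-41.201)·e^(−206/234.69) = 52.201 + (-41.201)·0.41572 = 35.073 °C.

35.1 °C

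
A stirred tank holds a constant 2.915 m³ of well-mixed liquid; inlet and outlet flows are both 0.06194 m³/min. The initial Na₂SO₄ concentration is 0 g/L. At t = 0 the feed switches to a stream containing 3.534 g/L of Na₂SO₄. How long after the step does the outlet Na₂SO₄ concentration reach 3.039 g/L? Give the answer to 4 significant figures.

92.51 min

Species balance on the tank: V dC/dt = Q(C_in − C), so τ = V/Q = 47.0617 min.
C(t) = C_in + (C₀ − C_in) e^(−t/τ). Set C = 3.039 and solve for t:
e^(−t/τ) = (C − C_in)/(C₀ − C_in) = (3.039 − 3.534)/(0 − 3.534) = 0.140068
t = −τ ln(…) = 47.0617 × 1.96563 = 92.5057 min.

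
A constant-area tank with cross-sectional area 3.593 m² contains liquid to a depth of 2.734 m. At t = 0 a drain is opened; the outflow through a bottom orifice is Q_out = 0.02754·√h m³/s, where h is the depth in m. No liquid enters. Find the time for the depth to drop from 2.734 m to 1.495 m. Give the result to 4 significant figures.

112.4 s

Accumulation of liquid (constant cross-section A): A dh/dt = −0.02754 √h.
This is separable: 2 d(√h)/dt = −0.02754/A, so √h = √h₀ − (0.02754/(2A)) t.
t = 2A(√h₀ − √h)/0.02754 = 2·3.593·(√2.734 − √1.495)/0.02754
  = 7.18600 × (1.65348 − 1.22270) / 0.02754 = 112.403 s.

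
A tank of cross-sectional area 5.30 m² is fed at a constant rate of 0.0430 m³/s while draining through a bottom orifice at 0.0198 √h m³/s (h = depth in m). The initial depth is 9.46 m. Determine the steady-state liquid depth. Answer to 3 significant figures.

Volume balance on the tank: A dh/dt = Q_in − 0.0198 √h. At steady state dh/dt = 0:
Q_in = 0.0198 √h_ss ⇒ √h_ss = 0.0430/0.0198 = 2.1717.
h_ss = 2.1717² = 4.7164 m. (Since h₀ = 9.46 m > h_ss, the level will fall toward this value.)

4.72 m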